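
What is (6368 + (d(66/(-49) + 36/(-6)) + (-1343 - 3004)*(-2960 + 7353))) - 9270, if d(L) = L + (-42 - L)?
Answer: -19099315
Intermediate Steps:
d(L) = -42
(6368 + (d(66/(-49) + 36/(-6)) + (-1343 - 3004)*(-2960 + 7353))) - 9270 = (6368 + (-42 + (-1343 - 3004)*(-2960 + 7353))) - 9270 = (6368 + (-42 - 4347*4393)) - 9270 = (6368 + (-42 - 19096371)) - 9270 = (6368 - 19096413) - 9270 = -19090045 - 9270 = -19099315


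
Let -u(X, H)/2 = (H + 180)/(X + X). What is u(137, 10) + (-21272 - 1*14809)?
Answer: -4943287/137 ≈ -36082.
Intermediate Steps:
u(X, H) = -(180 + H)/X (u(X, H) = -2*(H + 180)/(X + X) = -2*(180 + H)/(2*X) = -2*(180 + H)*1/(2*X) = -(180 + H)/X)
u(137, 10) + (-21272 - 1*14809) = (-180 - 1*10)/137 + (-21272 - 1*14809) = (-180 - 10)/137 + (-21272 - 14809) = (1/137)*(-190) - 36081 = -190/137 - 36081 = -4943287/137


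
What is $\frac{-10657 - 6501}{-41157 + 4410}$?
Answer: $\frac{17158}{36747} \approx 0.46692$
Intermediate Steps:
$\frac{-10657 - 6501}{-41157 + 4410} = - \frac{17158}{-36747} = \left(-17158\right) \left(- \frac{1}{36747}\right) = \frac{17158}{36747}$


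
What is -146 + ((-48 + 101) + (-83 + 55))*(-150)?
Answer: -3896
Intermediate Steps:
-146 + ((-48 + 101) + (-83 + 55))*(-150) = -146 + (53 - 28)*(-150) = -146 + 25*(-150) = -146 - 3750 = -3896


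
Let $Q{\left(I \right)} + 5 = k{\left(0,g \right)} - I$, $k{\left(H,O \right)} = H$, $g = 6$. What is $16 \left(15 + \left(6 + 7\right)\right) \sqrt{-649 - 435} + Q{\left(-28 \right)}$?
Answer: $23 + 896 i \sqrt{271} \approx 23.0 + 14750.0 i$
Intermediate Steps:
$Q{\left(I \right)} = -5 - I$ ($Q{\left(I \right)} = -5 + \left(0 - I\right) = -5 - I$)
$16 \left(15 + \left(6 + 7\right)\right) \sqrt{-649 - 435} + Q{\left(-28 \right)} = 16 \left(15 + \left(6 + 7\right)\right) \sqrt{-649 - 435} - -23 = 16 \left(15 + 13\right) \sqrt{-1084} + \left(-5 + 28\right) = 16 \cdot 28 \cdot 2 i \sqrt{271} + 23 = 448 \cdot 2 i \sqrt{271} + 23 = 896 i \sqrt{271} + 23 = 23 + 896 i \sqrt{271}$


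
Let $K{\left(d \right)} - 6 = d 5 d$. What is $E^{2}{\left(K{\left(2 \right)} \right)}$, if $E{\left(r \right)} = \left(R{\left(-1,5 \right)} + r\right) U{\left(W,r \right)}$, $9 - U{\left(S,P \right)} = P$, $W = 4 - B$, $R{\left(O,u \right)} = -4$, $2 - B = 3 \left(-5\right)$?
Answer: $139876$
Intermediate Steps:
$B = 17$ ($B = 2 - 3 \left(-5\right) = 2 - -15 = 2 + 15 = 17$)
$W = -13$ ($W = 4 - 17 = -13$)
$U{\left(S,P \right)} = 9 - P$
$K{\left(d \right)} = 6 + 5 d^{2}$ ($K{\left(d \right)} = 6 + d 5 d = 6 + 5 d d = 6 + 5 d^{2}$)
$E{\left(r \right)} = \left(-4 + r\right) \left(9 - r\right)$
$E^{2}{\left(K{\left(2 \right)} \right)} = \left(- \left(-9 + \left(6 + 5 \cdot 2^{2}\right)\right) \left(-4 + \left(6 + 5 \cdot 2^{2}\right)\right)\right)^{2} = \left(- \left(-9 + \left(6 + 5 \cdot 4\right)\right) \left(-4 + \left(6 + 5 \cdot 4\right)\right)\right)^{2} = \left(- \left(-9 + \left(6 + 20\right)\right) \left(-4 + \left(6 + 20\right)\right)\right)^{2} = \left(- \left(-9 + 26\right) \left(-4 + 26\right)\right)^{2} = \left(\left(-1\right) 17 \cdot 22\right)^{2} = \left(-374\right)^{2} = 139876$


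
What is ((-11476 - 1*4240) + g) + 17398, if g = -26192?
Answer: -24510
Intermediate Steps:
((-11476 - 1*4240) + g) + 17398 = ((-11476 - 1*4240) - 26192) + 17398 = ((-11476 - 4240) - 26192) + 17398 = (-15716 - 26192) + 17398 = -41908 + 17398 = -24510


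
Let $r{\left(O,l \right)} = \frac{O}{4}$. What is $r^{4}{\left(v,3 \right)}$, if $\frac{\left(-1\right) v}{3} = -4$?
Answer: $81$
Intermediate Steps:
$v = 12$ ($v = \left(-3\right) \left(-4\right) = 12$)
$r{\left(O,l \right)} = \frac{O}{4}$ ($r{\left(O,l \right)} = O \frac{1}{4} = \frac{O}{4}$)
$r^{4}{\left(v,3 \right)} = \left(\frac{1}{4} \cdot 12\right)^{4} = 3^{4} = 81$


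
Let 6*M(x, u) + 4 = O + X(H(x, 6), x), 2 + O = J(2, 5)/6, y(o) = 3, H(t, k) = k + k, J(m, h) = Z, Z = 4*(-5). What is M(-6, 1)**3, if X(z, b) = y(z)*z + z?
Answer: 195112/729 ≈ 267.64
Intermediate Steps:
Z = -20
J(m, h) = -20
H(t, k) = 2*k
X(z, b) = 4*z (X(z, b) = 3*z + z = 4*z)
O = -16/3 (O = -2 - 20/6 = -2 - 20*1/6 = -2 - 10/3 = -16/3 ≈ -5.3333)
M(x, u) = 58/9 (M(x, u) = -2/3 + (-16/3 + 4*(2*6))/6 = -2/3 + (-16/3 + 4*12)/6 = -2/3 + (-16/3 + 48)/6 = -2/3 + (1/6)*(128/3) = -2/3 + 64/9 = 58/9)
M(-6, 1)**3 = (58/9)**3 = 195112/729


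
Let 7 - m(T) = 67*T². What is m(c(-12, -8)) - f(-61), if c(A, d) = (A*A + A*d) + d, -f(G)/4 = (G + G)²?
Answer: -3546665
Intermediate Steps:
f(G) = -16*G² (f(G) = -4*(G + G)² = -4*4*G² = -16*G²)
c(A, d) = d + A² + A*d (c(A, d) = (A² + A*d) + d = d + A² + A*d)
m(T) = 7 - 67*T²
m(c(-12, -8)) - f(-61) = (7 - 67*(-8 + (-12)² - 12*(-8))²) - (-16)*(-61)² = (7 - 67*(-8 + 144 + 96)²) - (-16)*3721 = (7 - 67*232²) - 1*(-59536) = (7 - 67*53824) + 59536 = (7 - 3606208) + 59536 = -3606201 + 59536 = -3546665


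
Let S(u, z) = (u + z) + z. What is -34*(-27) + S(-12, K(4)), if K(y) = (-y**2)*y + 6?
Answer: 790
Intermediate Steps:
K(y) = 6 - y**3 (K(y) = -y**3 + 6 = 6 - y**3)
S(u, z) = u + 2*z
-34*(-27) + S(-12, K(4)) = -34*(-27) + (-12 + 2*(6 - 1*4**3)) = 918 + (-12 + 2*(6 - 1*64)) = 918 + (-12 + 2*(6 - 64)) = 918 + (-12 + 2*(-58)) = 918 + (-12 - 116) = 918 - 128 = 790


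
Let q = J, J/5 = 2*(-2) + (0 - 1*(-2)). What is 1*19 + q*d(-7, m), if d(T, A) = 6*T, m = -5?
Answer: 439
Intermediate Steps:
J = -10 (J = 5*(2*(-2) + (0 - 1*(-2))) = 5*(-4 + (0 + 2)) = 5*(-4 + 2) = 5*(-2) = -10)
q = -10
1*19 + q*d(-7, m) = 1*19 - 60*(-7) = 19 - 10*(-42) = 19 + 420 = 439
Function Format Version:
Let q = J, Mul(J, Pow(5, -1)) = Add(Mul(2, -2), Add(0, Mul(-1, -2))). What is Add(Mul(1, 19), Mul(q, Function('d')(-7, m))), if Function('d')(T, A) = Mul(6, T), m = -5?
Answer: 439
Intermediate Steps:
J = -10 (J = Mul(5, Add(Mul(2, -2), Add(0, Mul(-1, -2)))) = Mul(5, Add(-4, Add(0, 2))) = Mul(5, Add(-4, 2)) = Mul(5, -2) = -10)
q = -10
Add(Mul(1, 19), Mul(q, Function('d')(-7, m))) = Add(Mul(1, 19), Mul(-10, Mul(6, -7))) = Add(19, Mul(-10, -42)) = Add(19, 420) = 439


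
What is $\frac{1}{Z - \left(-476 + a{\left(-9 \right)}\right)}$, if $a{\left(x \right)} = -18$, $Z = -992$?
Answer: $- \frac{1}{498} \approx -0.002008$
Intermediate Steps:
$\frac{1}{Z - \left(-476 + a{\left(-9 \right)}\right)} = \frac{1}{-992 + \left(476 - -18\right)} = \frac{1}{-992 + \left(476 + 18\right)} = \frac{1}{-992 + 494} = \frac{1}{-498} = - \frac{1}{498}$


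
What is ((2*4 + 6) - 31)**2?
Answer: 289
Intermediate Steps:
((2*4 + 6) - 31)**2 = ((8 + 6) - 31)**2 = (14 - 31)**2 = (-17)**2 = 289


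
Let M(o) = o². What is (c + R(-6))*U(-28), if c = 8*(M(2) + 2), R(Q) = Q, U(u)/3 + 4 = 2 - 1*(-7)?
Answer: 630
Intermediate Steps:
U(u) = 15 (U(u) = -12 + 3*(2 - 1*(-7)) = -12 + 3*(2 + 7) = -12 + 3*9 = -12 + 27 = 15)
c = 48 (c = 8*(2² + 2) = 8*(4 + 2) = 8*6 = 48)
(c + R(-6))*U(-28) = (48 - 6)*15 = 42*15 = 630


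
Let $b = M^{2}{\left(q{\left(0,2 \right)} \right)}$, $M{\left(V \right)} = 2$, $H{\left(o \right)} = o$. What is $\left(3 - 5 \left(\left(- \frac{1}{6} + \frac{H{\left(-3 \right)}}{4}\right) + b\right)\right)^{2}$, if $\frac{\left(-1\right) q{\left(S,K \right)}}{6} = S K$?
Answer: $\frac{22201}{144} \approx 154.17$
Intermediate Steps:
$q{\left(S,K \right)} = - 6 K S$ ($q{\left(S,K \right)} = - 6 S K = - 6 K S$)
$b = 4$ ($b = 2^{2} = 4$)
$\left(3 - 5 \left(\left(- \frac{1}{6} + \frac{H{\left(-3 \right)}}{4}\right) + b\right)\right)^{2} = \left(3 - 5 \left(\left(- \frac{1}{6} - \frac{3}{4}\right) + 4\right)\right)^{2} = \left(3 - 5 \left(- \frac{11}{12} + 4\right)\right)^{2} = \left(3 - \frac{185}{12}\right)^{2} = \left(- \frac{149}{12}\right)^{2} = \frac{22201}{144}$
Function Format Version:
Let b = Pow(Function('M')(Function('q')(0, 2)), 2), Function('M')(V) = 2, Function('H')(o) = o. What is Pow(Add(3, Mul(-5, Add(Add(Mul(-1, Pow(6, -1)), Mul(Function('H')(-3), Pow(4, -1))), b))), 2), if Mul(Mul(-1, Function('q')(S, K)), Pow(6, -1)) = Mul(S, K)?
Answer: Rational(22201, 144) ≈ 154.17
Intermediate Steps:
Function('q')(S, K) = Mul(-6, K, S) (Function('q')(S, K) = Mul(-6, Mul(S, K)) = Mul(-6, Mul(K, S)) = Mul(-6, K, S))
b = 4 (b = Pow(2, 2) = 4)
Pow(Add(3, Mul(-5, Add(Add(Mul(-1, Pow(6, -1)), Mul(Function('H')(-3), Pow(4, -1))), b))), 2) = Pow(Add(3, Mul(-5, Add(Add(Mul(-1, Pow(6, -1)), Mul(-3, Pow(4, -1))), 4))), 2) = Pow(Add(3, Mul(-5, Add(Add(Mul(-1, Rational(1, 6)), Mul(-3, Rational(1, 4))), 4))), 2) = Pow(Add(3, Mul(-5, Add(Add(Rational(-1, 6), Rational(-3, 4)), 4))), 2) = Pow(Add(3, Mul(-5, Add(Rational(-11, 12), 4))), 2) = Pow(Add(3, Mul(-5, Rational(37, 12))), 2) = Pow(Add(3, Rational(-185, 12)), 2) = Pow(Rational(-149, 12), 2) = Rational(22201, 144)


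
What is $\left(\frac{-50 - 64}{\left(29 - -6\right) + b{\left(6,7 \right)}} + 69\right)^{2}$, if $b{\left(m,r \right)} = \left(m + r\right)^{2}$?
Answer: $\frac{5414929}{1156} \approx 4684.2$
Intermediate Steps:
$\left(\frac{-50 - 64}{\left(29 - -6\right) + b{\left(6,7 \right)}} + 69\right)^{2} = \left(\frac{-50 - 64}{\left(29 - -6\right) + \left(6 + 7\right)^{2}} + 69\right)^{2} = \left(- \frac{114}{\left(29 + 6\right) + 13^{2}} + 69\right)^{2} = \left(- \frac{114}{35 + 169} + 69\right)^{2} = \left(- \frac{114}{204} + 69\right)^{2} = \left(\left(-114\right) \frac{1}{204} + 69\right)^{2} = \left(- \frac{19}{34} + 69\right)^{2} = \left(\frac{2327}{34}\right)^{2} = \frac{5414929}{1156}$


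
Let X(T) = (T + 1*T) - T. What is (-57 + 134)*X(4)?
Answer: 308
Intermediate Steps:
X(T) = T (X(T) = (T + T) - T = 2*T - T = T)
(-57 + 134)*X(4) = (-57 + 134)*4 = 77*4 = 308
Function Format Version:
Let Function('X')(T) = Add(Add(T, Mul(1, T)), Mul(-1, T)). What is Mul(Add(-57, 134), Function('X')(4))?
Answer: 308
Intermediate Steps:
Function('X')(T) = T (Function('X')(T) = Add(Add(T, T), Mul(-1, T)) = Add(Mul(2, T), Mul(-1, T)) = T)
Mul(Add(-57, 134), Function('X')(4)) = Mul(Add(-57, 134), 4) = Mul(77, 4) = 308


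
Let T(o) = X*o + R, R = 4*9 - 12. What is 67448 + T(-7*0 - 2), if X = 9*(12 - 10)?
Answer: 67436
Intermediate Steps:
X = 18 (X = 9*2 = 18)
R = 24 (R = 36 - 12 = 24)
T(o) = 24 + 18*o (T(o) = 18*o + 24 = 24 + 18*o)
67448 + T(-7*0 - 2) = 67448 + (24 + 18*(-7*0 - 2)) = 67448 + (24 + 18*(0 - 2)) = 67448 + (24 + 18*(-2)) = 67448 + (24 - 36) = 67448 - 12 = 67436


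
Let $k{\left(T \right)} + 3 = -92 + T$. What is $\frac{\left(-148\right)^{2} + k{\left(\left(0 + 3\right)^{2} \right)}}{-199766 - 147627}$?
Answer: $- \frac{21818}{347393} \approx -0.062805$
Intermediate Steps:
$k{\left(T \right)} = -95 + T$ ($k{\left(T \right)} = -3 + \left(-92 + T\right) = -95 + T$)
$\frac{\left(-148\right)^{2} + k{\left(\left(0 + 3\right)^{2} \right)}}{-199766 - 147627} = \frac{\left(-148\right)^{2} - \left(95 - \left(0 + 3\right)^{2}\right)}{-199766 - 147627} = \frac{21904 - \left(95 - 3^{2}\right)}{-347393} = \left(21904 + \left(-95 + 9\right)\right) \left(- \frac{1}{347393}\right) = \left(21904 - 86\right) \left(- \frac{1}{347393}\right) = 21818 \left(- \frac{1}{347393}\right) = - \frac{21818}{347393}$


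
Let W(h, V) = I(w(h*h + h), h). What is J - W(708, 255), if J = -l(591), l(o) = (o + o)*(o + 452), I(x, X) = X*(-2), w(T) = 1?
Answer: -1231410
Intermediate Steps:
I(x, X) = -2*X
W(h, V) = -2*h
l(o) = 2*o*(452 + o) (l(o) = (2*o)*(452 + o) = 2*o*(452 + o))
J = -1232826 (J = -2*591*(452 + 591) = -2*591*1043 = -1*1232826 = -1232826)
J - W(708, 255) = -1232826 - (-2)*708 = -1232826 - 1*(-1416) = -1232826 + 1416 = -1231410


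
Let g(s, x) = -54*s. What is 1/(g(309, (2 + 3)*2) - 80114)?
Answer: -1/96800 ≈ -1.0331e-5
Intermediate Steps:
1/(g(309, (2 + 3)*2) - 80114) = 1/(-54*309 - 80114) = 1/(-16686 - 80114) = 1/(-96800) = -1/96800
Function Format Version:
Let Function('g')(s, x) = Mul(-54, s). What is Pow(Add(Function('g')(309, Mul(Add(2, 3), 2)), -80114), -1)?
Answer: Rational(-1, 96800) ≈ -1.0331e-5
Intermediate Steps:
Pow(Add(Function('g')(309, Mul(Add(2, 3), 2)), -80114), -1) = Pow(Add(Mul(-54, 309), -80114), -1) = Pow(Add(-16686, -80114), -1) = Pow(-96800, -1) = Rational(-1, 96800)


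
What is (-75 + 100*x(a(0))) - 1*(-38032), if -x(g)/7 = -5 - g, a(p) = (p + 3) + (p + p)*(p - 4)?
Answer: 43557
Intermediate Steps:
a(p) = 3 + p + 2*p*(-4 + p) (a(p) = (3 + p) + (2*p)*(-4 + p) = (3 + p) + 2*p*(-4 + p) = 3 + p + 2*p*(-4 + p))
x(g) = 35 + 7*g (x(g) = -7*(-5 - g) = 35 + 7*g)
(-75 + 100*x(a(0))) - 1*(-38032) = (-75 + 100*(35 + 7*(3 - 7*0 + 2*0**2))) - 1*(-38032) = (-75 + 100*(35 + 7*(3 + 0 + 2*0))) + 38032 = (-75 + 100*(35 + 7*(3 + 0 + 0))) + 38032 = (-75 + 100*(35 + 7*3)) + 38032 = (-75 + 100*(35 + 21)) + 38032 = (-75 + 100*56) + 38032 = (-75 + 5600) + 38032 = 5525 + 38032 = 43557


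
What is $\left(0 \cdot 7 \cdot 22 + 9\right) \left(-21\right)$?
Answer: $-189$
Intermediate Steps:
$\left(0 \cdot 7 \cdot 22 + 9\right) \left(-21\right) = \left(0 \cdot 22 + 9\right) \left(-21\right) = \left(0 + 9\right) \left(-21\right) = 9 \left(-21\right) = -189$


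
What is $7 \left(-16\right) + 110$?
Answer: $-2$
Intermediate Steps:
$7 \left(-16\right) + 110 = -112 + 110 = -2$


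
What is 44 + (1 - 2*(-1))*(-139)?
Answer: -373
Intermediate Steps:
44 + (1 - 2*(-1))*(-139) = 44 + (1 + 2)*(-139) = 44 + 3*(-139) = 44 - 417 = -373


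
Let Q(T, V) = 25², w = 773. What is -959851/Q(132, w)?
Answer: -959851/625 ≈ -1535.8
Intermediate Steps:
Q(T, V) = 625
-959851/Q(132, w) = -959851/625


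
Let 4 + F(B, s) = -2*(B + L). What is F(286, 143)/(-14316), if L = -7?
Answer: 281/7158 ≈ 0.039257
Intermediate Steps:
F(B, s) = 10 - 2*B (F(B, s) = -4 - 2*(B - 7) = -4 - 2*(-7 + B) = -4 + (14 - 2*B) = 10 - 2*B)
F(286, 143)/(-14316) = (10 - 2*286)/(-14316) = (10 - 572)*(-1/14316) = -562*(-1/14316) = 281/7158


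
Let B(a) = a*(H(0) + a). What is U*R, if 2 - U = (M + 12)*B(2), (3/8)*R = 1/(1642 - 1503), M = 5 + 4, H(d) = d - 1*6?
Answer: 1360/417 ≈ 3.2614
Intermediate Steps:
H(d) = -6 + d (H(d) = d - 6 = -6 + d)
M = 9
B(a) = a*(-6 + a) (B(a) = a*((-6 + 0) + a) = a*(-6 + a))
R = 8/417 (R = 8/(3*(1642 - 1503)) = (8/3)/139 = (8/3)*(1/139) = 8/417 ≈ 0.019185)
U = 170 (U = 2 - (9 + 12)*2*(-6 + 2) = 2 - 21*2*(-4) = 2 - 21*(-8) = 2 - 1*(-168) = 2 + 168 = 170)
U*R = 170*(8/417) = 1360/417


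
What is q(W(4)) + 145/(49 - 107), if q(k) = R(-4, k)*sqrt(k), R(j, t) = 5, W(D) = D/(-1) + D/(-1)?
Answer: -5/2 + 10*I*sqrt(2) ≈ -2.5 + 14.142*I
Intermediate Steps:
W(D) = -2*D (W(D) = D*(-1) + D*(-1) = -D - D = -2*D)
q(k) = 5*sqrt(k)
q(W(4)) + 145/(49 - 107) = 5*sqrt(-2*4) + 145/(49 - 107) = 5*sqrt(-8) + 145/(-58) = 5*(2*I*sqrt(2)) + 145*(-1/58) = 10*I*sqrt(2) - 5/2 = -5/2 + 10*I*sqrt(2)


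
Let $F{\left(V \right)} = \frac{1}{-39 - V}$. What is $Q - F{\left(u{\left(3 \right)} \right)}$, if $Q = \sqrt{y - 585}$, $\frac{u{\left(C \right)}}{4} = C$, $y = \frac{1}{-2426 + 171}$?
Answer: $\frac{1}{51} + \frac{2 i \sqrt{743685470}}{2255} \approx 0.019608 + 24.187 i$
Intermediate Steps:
$y = - \frac{1}{2255}$ ($y = \frac{1}{-2255} = - \frac{1}{2255} \approx -0.00044346$)
$u{\left(C \right)} = 4 C$
$Q = \frac{2 i \sqrt{743685470}}{2255}$ ($Q = \sqrt{- \frac{1}{2255} - 585} = \sqrt{- \frac{1319176}{2255}} = \frac{2 i \sqrt{743685470}}{2255} \approx 24.187 i$)
$Q - F{\left(u{\left(3 \right)} \right)} = \frac{2 i \sqrt{743685470}}{2255} - - \frac{1}{39 + 4 \cdot 3} = \frac{2 i \sqrt{743685470}}{2255} - - \frac{1}{39 + 12} = \frac{2 i \sqrt{743685470}}{2255} - - \frac{1}{51} = \frac{2 i \sqrt{743685470}}{2255} + \frac{1}{51} = \frac{1}{51} + \frac{2 i \sqrt{743685470}}{2255}$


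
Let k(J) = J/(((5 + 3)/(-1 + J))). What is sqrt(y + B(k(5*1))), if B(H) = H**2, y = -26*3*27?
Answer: I*sqrt(8399)/2 ≈ 45.823*I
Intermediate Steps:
y = -2106 (y = -78*27 = -2106)
k(J) = J*(-1/8 + J/8) (k(J) = J/((8/(-1 + J))) = J*(-1/8 + J/8))
sqrt(y + B(k(5*1))) = sqrt(-2106 + ((5*1)*(-1 + 5*1)/8)**2) = sqrt(-2106 + ((1/8)*5*(-1 + 5))**2) = sqrt(-2106 + ((1/8)*5*4)**2) = sqrt(-2106 + (5/2)**2) = sqrt(-2106 + 25/4) = sqrt(-8399/4) = I*sqrt(8399)/2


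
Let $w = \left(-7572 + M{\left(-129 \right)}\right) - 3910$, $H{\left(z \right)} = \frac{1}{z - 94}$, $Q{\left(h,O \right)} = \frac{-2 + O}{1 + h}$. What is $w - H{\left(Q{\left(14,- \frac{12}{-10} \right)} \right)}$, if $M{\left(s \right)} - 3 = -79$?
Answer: $- \frac{81530057}{7054} \approx -11558.0$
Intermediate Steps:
$M{\left(s \right)} = -76$ ($M{\left(s \right)} = 3 - 79 = -76$)
$Q{\left(h,O \right)} = \frac{-2 + O}{1 + h}$
$H{\left(z \right)} = \frac{1}{-94 + z}$
$w = -11558$ ($w = \left(-7572 - 76\right) - 3910 = -7648 - 3910 = -11558$)
$w - H{\left(Q{\left(14,- \frac{12}{-10} \right)} \right)} = -11558 - \frac{1}{-94 + \frac{-2 - \frac{12}{-10}}{1 + 14}} = -11558 - \frac{1}{-94 + \frac{-2 - - \frac{6}{5}}{15}} = -11558 - \frac{1}{-94 + \frac{-2 + \frac{6}{5}}{15}} = -11558 - \frac{1}{-94 + \frac{1}{15} \left(- \frac{4}{5}\right)} = -11558 - \frac{1}{-94 - \frac{4}{75}} = -11558 - \frac{1}{- \frac{7054}{75}} = -11558 - - \frac{75}{7054} = -11558 + \frac{75}{7054} = - \frac{81530057}{7054}$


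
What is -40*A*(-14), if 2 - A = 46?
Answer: -24640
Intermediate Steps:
A = -44 (A = 2 - 1*46 = 2 - 46 = -44)
-40*A*(-14) = -40*(-44)*(-14) = 1760*(-14) = -24640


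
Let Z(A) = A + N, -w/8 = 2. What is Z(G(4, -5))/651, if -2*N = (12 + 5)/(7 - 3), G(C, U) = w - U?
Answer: -5/248 ≈ -0.020161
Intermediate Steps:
w = -16 (w = -8*2 = -16)
G(C, U) = -16 - U
N = -17/8 (N = -(12 + 5)/(2*(7 - 3)) = -17/(2*4) = -½*17/4 = -17/8 ≈ -2.1250)
Z(A) = -17/8 + A (Z(A) = A - 17/8 = -17/8 + A)
Z(G(4, -5))/651 = (-17/8 + (-16 - 1*(-5)))/651 = (-17/8 + (-16 + 5))*(1/651) = (-17/8 - 11)*(1/651) = -105/8*1/651 = -5/248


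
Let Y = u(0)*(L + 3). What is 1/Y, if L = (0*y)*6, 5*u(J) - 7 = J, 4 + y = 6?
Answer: 5/21 ≈ 0.23810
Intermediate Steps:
y = 2 (y = -4 + 6 = 2)
u(J) = 7/5 + J/5
L = 0 (L = (0*2)*6 = 0*6 = 0)
Y = 21/5 (Y = (7/5 + (1/5)*0)*(0 + 3) = (7/5 + 0)*3 = (7/5)*3 = 21/5 ≈ 4.2000)
1/Y = 1/(21/5) = 5/21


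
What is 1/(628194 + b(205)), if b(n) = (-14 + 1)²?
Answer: 1/628363 ≈ 1.5914e-6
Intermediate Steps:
b(n) = 169 (b(n) = (-13)² = 169)
1/(628194 + b(205)) = 1/(628194 + 169) = 1/628363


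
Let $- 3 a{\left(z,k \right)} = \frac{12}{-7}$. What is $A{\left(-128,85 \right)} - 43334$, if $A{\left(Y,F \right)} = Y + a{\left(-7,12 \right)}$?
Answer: $- \frac{304230}{7} \approx -43461.0$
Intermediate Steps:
$a{\left(z,k \right)} = \frac{4}{7}$ ($a{\left(z,k \right)} = - \frac{12 \frac{1}{-7}}{3} = - \frac{12 \left(- \frac{1}{7}\right)}{3} = \left(- \frac{1}{3}\right) \left(- \frac{12}{7}\right) = \frac{4}{7}$)
$A{\left(Y,F \right)} = \frac{4}{7} + Y$ ($A{\left(Y,F \right)} = Y + \frac{4}{7} = \frac{4}{7} + Y$)
$A{\left(-128,85 \right)} - 43334 = \left(\frac{4}{7} - 128\right) - 43334 = - \frac{892}{7} - 43334 = - \frac{304230}{7}$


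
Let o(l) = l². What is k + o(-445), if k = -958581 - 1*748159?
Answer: -1508715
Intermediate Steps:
k = -1706740 (k = -958581 - 748159 = -1706740)
k + o(-445) = -1706740 + (-445)² = -1706740 + 198025 = -1508715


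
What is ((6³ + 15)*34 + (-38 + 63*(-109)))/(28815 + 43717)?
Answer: 949/72532 ≈ 0.013084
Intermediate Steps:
((6³ + 15)*34 + (-38 + 63*(-109)))/(28815 + 43717) = ((216 + 15)*34 + (-38 - 6867))/72532 = (231*34 - 6905)*(1/72532) = (7854 - 6905)*(1/72532) = 949*(1/72532) = 949/72532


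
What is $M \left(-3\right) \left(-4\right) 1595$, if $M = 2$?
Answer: $38280$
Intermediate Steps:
$M \left(-3\right) \left(-4\right) 1595 = 2 \left(-3\right) \left(-4\right) 1595 = \left(-6\right) \left(-4\right) 1595 = 24 \cdot 1595 = 38280$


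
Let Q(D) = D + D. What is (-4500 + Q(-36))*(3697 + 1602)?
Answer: -24227028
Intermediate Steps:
Q(D) = 2*D
(-4500 + Q(-36))*(3697 + 1602) = (-4500 + 2*(-36))*(3697 + 1602) = (-4500 - 72)*5299 = -4572*5299 = -24227028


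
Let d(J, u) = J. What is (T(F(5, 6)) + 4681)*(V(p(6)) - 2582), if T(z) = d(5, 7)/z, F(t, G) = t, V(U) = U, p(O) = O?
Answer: -12060832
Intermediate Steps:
T(z) = 5/z
(T(F(5, 6)) + 4681)*(V(p(6)) - 2582) = (5/5 + 4681)*(6 - 2582) = (5*(⅕) + 4681)*(-2576) = (1 + 4681)*(-2576) = 4682*(-2576) = -12060832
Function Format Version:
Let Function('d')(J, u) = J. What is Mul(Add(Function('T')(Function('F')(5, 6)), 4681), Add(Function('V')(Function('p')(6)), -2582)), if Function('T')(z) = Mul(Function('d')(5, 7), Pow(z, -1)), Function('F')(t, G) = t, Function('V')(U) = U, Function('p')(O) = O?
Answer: -12060832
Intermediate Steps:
Function('T')(z) = Mul(5, Pow(z, -1))
Mul(Add(Function('T')(Function('F')(5, 6)), 4681), Add(Function('V')(Function('p')(6)), -2582)) = Mul(Add(Mul(5, Pow(5, -1)), 4681), Add(6, -2582)) = Mul(Add(Mul(5, Rational(1, 5)), 4681), -2576) = Mul(Add(1, 4681), -2576) = Mul(4682, -2576) = -12060832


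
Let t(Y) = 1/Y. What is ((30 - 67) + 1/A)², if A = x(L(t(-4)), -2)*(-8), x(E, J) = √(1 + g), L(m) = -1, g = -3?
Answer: (-592 + I*√2)²/256 ≈ 1369.0 - 6.5407*I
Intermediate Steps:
t(Y) = 1/Y
x(E, J) = I*√2 (x(E, J) = √(1 - 3) = √(-2) = I*√2)
A = -8*I*√2 (A = (I*√2)*(-8) = -8*I*√2 ≈ -11.314*I)
((30 - 67) + 1/A)² = ((30 - 67) + 1/(-8*I*√2))² = (-37 + I*√2/16)²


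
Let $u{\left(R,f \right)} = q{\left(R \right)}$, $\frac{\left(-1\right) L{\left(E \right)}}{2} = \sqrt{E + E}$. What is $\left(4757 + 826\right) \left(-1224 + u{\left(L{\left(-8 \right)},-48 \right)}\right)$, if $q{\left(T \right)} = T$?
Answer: $-6833592 - 44664 i \approx -6.8336 \cdot 10^{6} - 44664.0 i$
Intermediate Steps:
$L{\left(E \right)} = - 2 \sqrt{2} \sqrt{E}$ ($L{\left(E \right)} = - 2 \sqrt{E + E} = - 2 \sqrt{2 E} = - 2 \sqrt{2} \sqrt{E}$)
$u{\left(R,f \right)} = R$
$\left(4757 + 826\right) \left(-1224 + u{\left(L{\left(-8 \right)},-48 \right)}\right) = \left(4757 + 826\right) \left(-1224 - 2 \sqrt{2} \sqrt{-8}\right) = 5583 \left(-1224 - 2 \sqrt{2} \cdot 2 i \sqrt{2}\right) = 5583 \left(-1224 - 8 i\right) = -6833592 - 44664 i$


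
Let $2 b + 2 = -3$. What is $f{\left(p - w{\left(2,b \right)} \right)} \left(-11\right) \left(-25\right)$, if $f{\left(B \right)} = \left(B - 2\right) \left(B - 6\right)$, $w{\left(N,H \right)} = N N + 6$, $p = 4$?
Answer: $26400$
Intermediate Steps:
$b = - \frac{5}{2}$ ($b = -1 + \frac{1}{2} \left(-3\right) = -1 - \frac{3}{2} = - \frac{5}{2} \approx -2.5$)
$w{\left(N,H \right)} = 6 + N^{2}$ ($w{\left(N,H \right)} = N^{2} + 6 = 6 + N^{2}$)
$f{\left(B \right)} = \left(-6 + B\right) \left(-2 + B\right)$ ($f{\left(B \right)} = \left(-2 + B\right) \left(-6 + B\right) = \left(-6 + B\right) \left(-2 + B\right)$)
$f{\left(p - w{\left(2,b \right)} \right)} \left(-11\right) \left(-25\right) = \left(12 + \left(4 - \left(6 + 2^{2}\right)\right)^{2} - 8 \left(4 - \left(6 + 2^{2}\right)\right)\right) \left(-11\right) \left(-25\right) = \left(12 + \left(4 - \left(6 + 4\right)\right)^{2} - 8 \left(4 - \left(6 + 4\right)\right)\right) \left(-11\right) \left(-25\right) = \left(12 + \left(4 - 10\right)^{2} - 8 \left(4 - 10\right)\right) \left(-11\right) \left(-25\right) = \left(12 + \left(-6\right)^{2} - -48\right) \left(-11\right) \left(-25\right) = \left(12 + 36 + 48\right) \left(-11\right) \left(-25\right) = 96 \left(-11\right) \left(-25\right) = \left(-1056\right) \left(-25\right) = 26400$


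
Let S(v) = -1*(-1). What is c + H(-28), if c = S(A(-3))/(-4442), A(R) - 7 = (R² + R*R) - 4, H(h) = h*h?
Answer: 3482527/4442 ≈ 784.00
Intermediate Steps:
H(h) = h²
A(R) = 3 + 2*R² (A(R) = 7 + ((R² + R*R) - 4) = 7 + ((R² + R²) - 4) = 7 + (2*R² - 4) = 7 + (-4 + 2*R²) = 3 + 2*R²)
S(v) = 1
c = -1/4442 (c = 1/(-4442) = 1*(-1/4442) = -1/4442 ≈ -0.00022512)
c + H(-28) = -1/4442 + (-28)² = -1/4442 + 784 = 3482527/4442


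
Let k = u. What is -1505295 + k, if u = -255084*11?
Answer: -4311219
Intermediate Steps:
u = -2805924
k = -2805924
-1505295 + k = -1505295 - 2805924 = -4311219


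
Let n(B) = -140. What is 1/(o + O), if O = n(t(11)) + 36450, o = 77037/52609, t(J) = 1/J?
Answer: 52609/1910309827 ≈ 2.7539e-5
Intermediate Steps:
o = 77037/52609 (o = 77037*(1/52609) = 77037/52609 ≈ 1.4643)
O = 36310 (O = -140 + 36450 = 36310)
1/(o + O) = 1/(77037/52609 + 36310) = 1/(1910309827/52609) = 52609/1910309827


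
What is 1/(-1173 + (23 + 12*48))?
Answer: -1/574 ≈ -0.0017422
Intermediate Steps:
1/(-1173 + (23 + 12*48)) = 1/(-1173 + (23 + 576)) = 1/(-1173 + 599) = 1/(-574) = -1/574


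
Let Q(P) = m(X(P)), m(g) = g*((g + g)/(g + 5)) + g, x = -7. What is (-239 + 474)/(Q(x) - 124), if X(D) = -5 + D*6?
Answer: -987/1160 ≈ -0.85086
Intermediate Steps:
X(D) = -5 + 6*D
m(g) = g + 2*g²/(5 + g) (m(g) = g*((2*g)/(5 + g)) + g = g*(2*g/(5 + g)) + g = 2*g²/(5 + g) + g = g + 2*g²/(5 + g))
Q(P) = (-10 + 18*P)*(-5 + 6*P)/(6*P) (Q(P) = (-5 + 6*P)*(5 + 3*(-5 + 6*P))/(5 + (-5 + 6*P)) = (-5 + 6*P)*(5 + (-15 + 18*P))/((6*P)) = (-5 + 6*P)*(1/(6*P))*(-10 + 18*P) = (-10 + 18*P)*(-5 + 6*P)/(6*P))
(-239 + 474)/(Q(x) - 124) = (-239 + 474)/((-25 + 18*(-7) + (25/3)/(-7)) - 124) = 235/((-25 - 126 + (25/3)*(-⅐)) - 124) = 235/((-25 - 126 - 25/21) - 124) = 235/(-3196/21 - 124) = 235/(-5800/21) = 235*(-21/5800) = -987/1160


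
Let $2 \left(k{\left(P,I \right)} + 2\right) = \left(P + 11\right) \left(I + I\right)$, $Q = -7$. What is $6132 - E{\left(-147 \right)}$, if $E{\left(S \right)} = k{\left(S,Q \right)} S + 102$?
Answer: $145680$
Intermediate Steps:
$k{\left(P,I \right)} = -2 + I \left(11 + P\right)$ ($k{\left(P,I \right)} = -2 + \frac{\left(P + 11\right) \left(I + I\right)}{2} = -2 + \frac{\left(11 + P\right) 2 I}{2} = -2 + \frac{2 I \left(11 + P\right)}{2} = -2 + I \left(11 + P\right)$)
$E{\left(S \right)} = 102 + S \left(-79 - 7 S\right)$ ($E{\left(S \right)} = \left(-2 + 11 \left(-7\right) - 7 S\right) S + 102 = \left(-2 - 77 - 7 S\right) S + 102 = \left(-79 - 7 S\right) S + 102 = S \left(-79 - 7 S\right) + 102 = 102 + S \left(-79 - 7 S\right)$)
$6132 - E{\left(-147 \right)} = 6132 - \left(102 - - 147 \left(79 + 7 \left(-147\right)\right)\right) = 6132 - \left(102 - - 147 \left(79 - 1029\right)\right) = 6132 - \left(102 - \left(-147\right) \left(-950\right)\right) = 6132 - \left(102 - 139650\right) = 6132 - -139548 = 6132 + 139548 = 145680$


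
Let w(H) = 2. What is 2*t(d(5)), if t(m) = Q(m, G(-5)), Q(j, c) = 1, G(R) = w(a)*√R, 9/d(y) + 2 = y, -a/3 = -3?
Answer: 2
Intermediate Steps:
a = 9 (a = -3*(-3) = 9)
d(y) = 9/(-2 + y)
G(R) = 2*√R
t(m) = 1
2*t(d(5)) = 2*1 = 2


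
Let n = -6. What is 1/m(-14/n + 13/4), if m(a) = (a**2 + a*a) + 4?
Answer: 72/4777 ≈ 0.015072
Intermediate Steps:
m(a) = 4 + 2*a**2 (m(a) = (a**2 + a**2) + 4 = 2*a**2 + 4 = 4 + 2*a**2)
1/m(-14/n + 13/4) = 1/(4 + 2*(-14/(-6) + 13/4)**2) = 1/(4 + 2*(-14*(-1/6) + 13*(1/4))**2) = 1/(4 + 2*(7/3 + 13/4)**2) = 1/(4 + 2*(67/12)**2) = 1/(4 + 2*(4489/144)) = 1/(4 + 4489/72) = 1/(4777/72) = 72/4777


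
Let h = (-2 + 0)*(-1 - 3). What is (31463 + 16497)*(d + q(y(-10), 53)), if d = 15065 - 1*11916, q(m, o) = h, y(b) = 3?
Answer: 151409720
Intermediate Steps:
h = 8 (h = -2*(-4) = 8)
q(m, o) = 8
d = 3149 (d = 15065 - 11916 = 3149)
(31463 + 16497)*(d + q(y(-10), 53)) = (31463 + 16497)*(3149 + 8) = 47960*3157 = 151409720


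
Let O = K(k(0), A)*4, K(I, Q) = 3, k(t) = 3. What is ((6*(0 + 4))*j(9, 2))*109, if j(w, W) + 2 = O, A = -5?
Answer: 26160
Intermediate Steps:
O = 12 (O = 3*4 = 12)
j(w, W) = 10 (j(w, W) = -2 + 12 = 10)
((6*(0 + 4))*j(9, 2))*109 = ((6*(0 + 4))*10)*109 = ((6*4)*10)*109 = (24*10)*109 = 240*109 = 26160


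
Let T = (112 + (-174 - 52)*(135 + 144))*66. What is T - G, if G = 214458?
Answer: -4368630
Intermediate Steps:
T = -4154172 (T = (112 - 226*279)*66 = (112 - 63054)*66 = -62942*66 = -4154172)
T - G = -4154172 - 1*214458 = -4154172 - 214458 = -4368630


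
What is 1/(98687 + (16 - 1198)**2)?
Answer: 1/1495811 ≈ 6.6853e-7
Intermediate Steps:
1/(98687 + (16 - 1198)**2) = 1/(98687 + (-1182)**2) = 1/(98687 + 1397124) = 1/1495811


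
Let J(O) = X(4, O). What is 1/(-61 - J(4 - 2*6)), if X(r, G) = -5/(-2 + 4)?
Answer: -2/117 ≈ -0.017094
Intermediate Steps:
X(r, G) = -5/2
J(O) = -5/2
1/(-61 - J(4 - 2*6)) = 1/(-61 - 1*(-5/2)) = 1/(-61 + 5/2) = 1/(-117/2) = -2/117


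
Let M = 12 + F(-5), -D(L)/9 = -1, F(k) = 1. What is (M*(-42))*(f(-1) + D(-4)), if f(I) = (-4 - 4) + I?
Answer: 0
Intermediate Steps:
D(L) = 9 (D(L) = -9*(-1) = 9)
f(I) = -8 + I
M = 13 (M = 12 + 1 = 13)
(M*(-42))*(f(-1) + D(-4)) = (13*(-42))*((-8 - 1) + 9) = -546*(-9 + 9) = -546*0 = 0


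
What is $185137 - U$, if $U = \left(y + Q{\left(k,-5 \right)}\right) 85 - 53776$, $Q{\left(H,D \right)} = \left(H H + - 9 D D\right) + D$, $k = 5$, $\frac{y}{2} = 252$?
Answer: $213498$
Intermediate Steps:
$y = 504$ ($y = 2 \cdot 252 = 504$)
$Q{\left(H,D \right)} = D + H^{2} - 9 D^{2}$ ($Q{\left(H,D \right)} = \left(H^{2} - 9 D^{2}\right) + D = D + H^{2} - 9 D^{2}$)
$U = -28361$ ($U = \left(504 - \left(5 - 25 + 225\right)\right) 85 - 53776 = \left(504 - 205\right) 85 - 53776 = 299 \cdot 85 - 53776 = 25415 - 53776 = -28361$)
$185137 - U = 185137 - -28361 = 185137 + 28361 = 213498$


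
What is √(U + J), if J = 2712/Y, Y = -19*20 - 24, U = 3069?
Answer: √31238391/101 ≈ 55.338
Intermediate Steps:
Y = -404 (Y = -380 - 24 = -404)
J = -678/101 (J = 2712/(-404) = 2712*(-1/404) = -678/101 ≈ -6.7129)
√(U + J) = √(3069 - 678/101) = √(309291/101) = √31238391/101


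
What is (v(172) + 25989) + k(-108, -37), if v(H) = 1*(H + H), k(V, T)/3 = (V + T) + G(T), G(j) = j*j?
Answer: 30005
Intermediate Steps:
G(j) = j²
k(V, T) = 3*T + 3*V + 3*T² (k(V, T) = 3*((V + T) + T²) = 3*((T + V) + T²) = 3*(T + V + T²) = 3*T + 3*V + 3*T²)
v(H) = 2*H (v(H) = 1*(2*H) = 2*H)
(v(172) + 25989) + k(-108, -37) = (2*172 + 25989) + (3*(-37) + 3*(-108) + 3*(-37)²) = (344 + 25989) + (-111 - 324 + 3*1369) = 26333 + (-111 - 324 + 4107) = 26333 + 3672 = 30005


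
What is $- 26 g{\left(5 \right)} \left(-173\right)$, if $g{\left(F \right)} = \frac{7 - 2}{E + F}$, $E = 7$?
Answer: $\frac{11245}{6} \approx 1874.2$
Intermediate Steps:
$g{\left(F \right)} = \frac{5}{7 + F}$ ($g{\left(F \right)} = \frac{7 - 2}{7 + F} = \frac{5}{7 + F}$)
$- 26 g{\left(5 \right)} \left(-173\right) = - 26 \frac{5}{7 + 5} \left(-173\right) = - 26 \cdot \frac{5}{12} \left(-173\right) = - 26 \cdot 5 \cdot \frac{1}{12} \left(-173\right) = \left(-26\right) \frac{5}{12} \left(-173\right) = \left(- \frac{65}{6}\right) \left(-173\right) = \frac{11245}{6}$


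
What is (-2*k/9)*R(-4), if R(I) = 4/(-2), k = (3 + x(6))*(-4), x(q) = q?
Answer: -16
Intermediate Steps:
k = -36 (k = (3 + 6)*(-4) = 9*(-4) = -36)
R(I) = -2 (R(I) = 4*(-1/2) = -2)
(-2*k/9)*R(-4) = -(-72)/9*(-2) = -2*(-4)*(-2) = 8*(-2) = -16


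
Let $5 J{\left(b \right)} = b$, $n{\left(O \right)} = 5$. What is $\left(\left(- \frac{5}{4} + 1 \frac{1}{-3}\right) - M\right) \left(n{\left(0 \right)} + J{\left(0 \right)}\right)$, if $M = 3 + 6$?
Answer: $- \frac{635}{12} \approx -52.917$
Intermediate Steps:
$M = 9$
$J{\left(b \right)} = \frac{b}{5}$
$\left(\left(- \frac{5}{4} + 1 \frac{1}{-3}\right) - M\right) \left(n{\left(0 \right)} + J{\left(0 \right)}\right) = \left(\left(- \frac{5}{4} + 1 \frac{1}{-3}\right) - 9\right) \left(5 + \frac{1}{5} \cdot 0\right) = \left(\left(\left(-5\right) \frac{1}{4} + 1 \left(- \frac{1}{3}\right)\right) - 9\right) \left(5 + 0\right) = \left(\left(- \frac{5}{4} - \frac{1}{3}\right) - 9\right) 5 = \left(- \frac{19}{12} - 9\right) 5 = \left(- \frac{127}{12}\right) 5 = - \frac{635}{12}$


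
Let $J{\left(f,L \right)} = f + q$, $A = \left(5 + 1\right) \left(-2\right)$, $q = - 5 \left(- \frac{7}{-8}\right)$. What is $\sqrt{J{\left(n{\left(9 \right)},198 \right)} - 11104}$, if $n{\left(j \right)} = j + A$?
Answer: $\frac{i \sqrt{177782}}{4} \approx 105.41 i$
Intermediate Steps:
$q = - \frac{35}{8}$ ($q = - 5 \left(\left(-7\right) \left(- \frac{1}{8}\right)\right) = \left(-5\right) \frac{7}{8} = - \frac{35}{8} \approx -4.375$)
$A = -12$ ($A = 6 \left(-2\right) = -12$)
$n{\left(j \right)} = -12 + j$ ($n{\left(j \right)} = j - 12 = -12 + j$)
$J{\left(f,L \right)} = - \frac{35}{8} + f$ ($J{\left(f,L \right)} = f - \frac{35}{8} = - \frac{35}{8} + f$)
$\sqrt{J{\left(n{\left(9 \right)},198 \right)} - 11104} = \sqrt{\left(- \frac{35}{8} + \left(-12 + 9\right)\right) - 11104} = \sqrt{\left(- \frac{35}{8} - 3\right) - 11104} = \sqrt{- \frac{59}{8} - 11104} = \sqrt{- \frac{88891}{8}} = \frac{i \sqrt{177782}}{4}$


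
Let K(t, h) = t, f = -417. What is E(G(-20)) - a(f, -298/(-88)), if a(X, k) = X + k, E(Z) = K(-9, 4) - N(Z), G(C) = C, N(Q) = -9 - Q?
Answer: 17319/44 ≈ 393.61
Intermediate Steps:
E(Z) = Z (E(Z) = -9 - (-9 - Z) = -9 + (9 + Z) = Z)
E(G(-20)) - a(f, -298/(-88)) = -20 - (-417 - 298/(-88)) = -20 - (-417 - 298*(-1/88)) = -20 - (-417 + 149/44) = -20 - 1*(-18199/44) = -20 + 18199/44 = 17319/44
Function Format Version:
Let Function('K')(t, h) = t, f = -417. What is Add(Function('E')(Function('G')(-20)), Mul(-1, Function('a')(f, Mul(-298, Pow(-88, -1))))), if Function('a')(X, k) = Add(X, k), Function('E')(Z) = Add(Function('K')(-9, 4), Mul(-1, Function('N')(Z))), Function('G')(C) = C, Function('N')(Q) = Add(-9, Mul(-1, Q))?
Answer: Rational(17319, 44) ≈ 393.61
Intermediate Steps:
Function('E')(Z) = Z (Function('E')(Z) = Add(-9, Mul(-1, Add(-9, Mul(-1, Z)))) = Add(-9, Add(9, Z)) = Z)
Add(Function('E')(Function('G')(-20)), Mul(-1, Function('a')(f, Mul(-298, Pow(-88, -1))))) = Add(-20, Mul(-1, Add(-417, Mul(-298, Pow(-88, -1))))) = Add(-20, Mul(-1, Add(-417, Mul(-298, Rational(-1, 88))))) = Add(-20, Mul(-1, Add(-417, Rational(149, 44)))) = Add(-20, Mul(-1, Rational(-18199, 44))) = Add(-20, Rational(18199, 44)) = Rational(17319, 44)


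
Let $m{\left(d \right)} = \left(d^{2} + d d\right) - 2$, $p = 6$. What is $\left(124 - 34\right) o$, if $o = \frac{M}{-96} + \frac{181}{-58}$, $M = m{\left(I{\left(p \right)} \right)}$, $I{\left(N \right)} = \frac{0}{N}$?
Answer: $- \frac{64725}{232} \approx -278.99$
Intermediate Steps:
$I{\left(N \right)} = 0$
$m{\left(d \right)} = -2 + 2 d^{2}$ ($m{\left(d \right)} = \left(d^{2} + d^{2}\right) - 2 = 2 d^{2} - 2 = -2 + 2 d^{2}$)
$M = -2$ ($M = -2 + 2 \cdot 0^{2} = -2 + 2 \cdot 0 = -2 + 0 = -2$)
$o = - \frac{4315}{1392}$ ($o = - \frac{2}{-96} + \frac{181}{-58} = \left(-2\right) \left(- \frac{1}{96}\right) + 181 \left(- \frac{1}{58}\right) = \frac{1}{48} - \frac{181}{58} = - \frac{4315}{1392} \approx -3.0999$)
$\left(124 - 34\right) o = \left(124 - 34\right) \left(- \frac{4315}{1392}\right) = 90 \left(- \frac{4315}{1392}\right) = - \frac{64725}{232}$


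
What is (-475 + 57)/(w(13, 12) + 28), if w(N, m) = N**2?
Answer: -418/197 ≈ -2.1218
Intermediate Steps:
(-475 + 57)/(w(13, 12) + 28) = (-475 + 57)/(13**2 + 28) = -418/(169 + 28) = -418/197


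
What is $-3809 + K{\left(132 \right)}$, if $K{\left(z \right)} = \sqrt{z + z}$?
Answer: $-3809 + 2 \sqrt{66} \approx -3792.8$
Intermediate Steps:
$K{\left(z \right)} = \sqrt{2} \sqrt{z}$ ($K{\left(z \right)} = \sqrt{2 z} = \sqrt{2} \sqrt{z}$)
$-3809 + K{\left(132 \right)} = -3809 + \sqrt{2} \sqrt{132} = -3809 + \sqrt{2} \cdot 2 \sqrt{33} = -3809 + 2 \sqrt{66}$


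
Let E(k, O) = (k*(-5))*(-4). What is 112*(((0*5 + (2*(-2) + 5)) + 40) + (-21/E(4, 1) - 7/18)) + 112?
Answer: 208397/45 ≈ 4631.0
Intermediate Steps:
E(k, O) = 20*k (E(k, O) = -5*k*(-4) = 20*k)
112*(((0*5 + (2*(-2) + 5)) + 40) + (-21/E(4, 1) - 7/18)) + 112 = 112*(((0*5 + (2*(-2) + 5)) + 40) + (-21/(20*4) - 7/18)) + 112 = 112*(((0 + (-4 + 5)) + 40) + (-21/80 - 7*1/18)) + 112 = 112*(((0 + 1) + 40) + (-21*1/80 - 7/18)) + 112 = 112*((1 + 40) + (-21/80 - 7/18)) + 112 = 112*(41 - 469/720) + 112 = 112*(29051/720) + 112 = 203357/45 + 112 = 208397/45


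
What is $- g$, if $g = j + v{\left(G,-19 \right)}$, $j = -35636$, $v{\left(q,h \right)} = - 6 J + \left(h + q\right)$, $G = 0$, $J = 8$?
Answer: $35703$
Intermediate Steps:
$v{\left(q,h \right)} = -48 + h + q$ ($v{\left(q,h \right)} = \left(-6\right) 8 + \left(h + q\right) = -48 + \left(h + q\right) = -48 + h + q$)
$g = -35703$ ($g = -35636 - 67 = -35703$)
$- g = \left(-1\right) \left(-35703\right) = 35703$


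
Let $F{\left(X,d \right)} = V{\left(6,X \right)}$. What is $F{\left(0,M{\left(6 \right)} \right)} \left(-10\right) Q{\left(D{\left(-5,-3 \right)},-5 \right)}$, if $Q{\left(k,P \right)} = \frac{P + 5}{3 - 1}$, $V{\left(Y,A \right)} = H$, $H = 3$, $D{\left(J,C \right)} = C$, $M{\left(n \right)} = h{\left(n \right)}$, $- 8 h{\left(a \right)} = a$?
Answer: $0$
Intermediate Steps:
$h{\left(a \right)} = - \frac{a}{8}$
$M{\left(n \right)} = - \frac{n}{8}$
$V{\left(Y,A \right)} = 3$
$F{\left(X,d \right)} = 3$
$Q{\left(k,P \right)} = \frac{5}{2} + \frac{P}{2}$ ($Q{\left(k,P \right)} = \frac{5 + P}{2} = \left(5 + P\right) \frac{1}{2} = \frac{5}{2} + \frac{P}{2}$)
$F{\left(0,M{\left(6 \right)} \right)} \left(-10\right) Q{\left(D{\left(-5,-3 \right)},-5 \right)} = 3 \left(-10\right) \left(\frac{5}{2} + \frac{1}{2} \left(-5\right)\right) = - 30 \left(\frac{5}{2} - \frac{5}{2}\right) = \left(-30\right) 0 = 0$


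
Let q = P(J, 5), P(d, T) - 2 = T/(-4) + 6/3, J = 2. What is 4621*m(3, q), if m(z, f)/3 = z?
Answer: 41589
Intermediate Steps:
P(d, T) = 4 - T/4 (P(d, T) = 2 + (T/(-4) + 6/3) = 2 + (T*(-¼) + 6*(⅓)) = 2 + (-T/4 + 2) = 2 + (2 - T/4) = 4 - T/4)
q = 11/4 (q = 4 - ¼*5 = 4 - 5/4 = 11/4 ≈ 2.7500)
m(z, f) = 3*z
4621*m(3, q) = 4621*(3*3) = 4621*9 = 41589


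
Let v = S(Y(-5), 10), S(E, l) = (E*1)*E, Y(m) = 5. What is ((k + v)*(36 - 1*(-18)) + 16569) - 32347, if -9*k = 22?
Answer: -14560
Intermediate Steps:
S(E, l) = E² (S(E, l) = E*E = E²)
v = 25 (v = 5² = 25)
k = -22/9 (k = -⅑*22 = -22/9 ≈ -2.4444)
((k + v)*(36 - 1*(-18)) + 16569) - 32347 = ((-22/9 + 25)*(36 - 1*(-18)) + 16569) - 32347 = (203*(36 + 18)/9 + 16569) - 32347 = ((203/9)*54 + 16569) - 32347 = (1218 + 16569) - 32347 = 17787 - 32347 = -14560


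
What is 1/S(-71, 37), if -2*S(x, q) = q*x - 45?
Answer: 1/1336 ≈ 0.00074850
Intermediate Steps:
S(x, q) = 45/2 - q*x/2 (S(x, q) = -(q*x - 45)/2 = -(-45 + q*x)/2 = 45/2 - q*x/2)
1/S(-71, 37) = 1/(45/2 - 1/2*37*(-71)) = 1/(45/2 + 2627/2) = 1/1336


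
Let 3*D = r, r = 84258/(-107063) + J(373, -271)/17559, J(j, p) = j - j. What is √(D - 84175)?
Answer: I*√964857763411993/107063 ≈ 290.13*I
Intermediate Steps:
J(j, p) = 0
r = -84258/107063 (r = 84258/(-107063) + 0/17559 = 84258*(-1/107063) + 0*(1/17559) = -84258/107063 + 0 = -84258/107063 ≈ -0.78699)
D = -28086/107063 (D = (⅓)*(-84258/107063) = -28086/107063 ≈ -0.26233)
√(D - 84175) = √(-28086/107063 - 84175) = √(-9012056111/107063) = I*√964857763411993/107063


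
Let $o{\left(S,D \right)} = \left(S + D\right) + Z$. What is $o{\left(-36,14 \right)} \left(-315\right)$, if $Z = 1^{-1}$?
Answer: $6615$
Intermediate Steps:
$Z = 1$
$o{\left(S,D \right)} = 1 + D + S$ ($o{\left(S,D \right)} = \left(S + D\right) + 1 = \left(D + S\right) + 1 = 1 + D + S$)
$o{\left(-36,14 \right)} \left(-315\right) = \left(1 + 14 - 36\right) \left(-315\right) = \left(-21\right) \left(-315\right) = 6615$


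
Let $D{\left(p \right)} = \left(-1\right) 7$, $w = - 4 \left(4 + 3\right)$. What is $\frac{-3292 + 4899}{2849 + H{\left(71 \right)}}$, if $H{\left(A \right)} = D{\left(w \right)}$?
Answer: $\frac{1607}{2842} \approx 0.56545$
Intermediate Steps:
$w = -28$ ($w = \left(-4\right) 7 = -28$)
$D{\left(p \right)} = -7$
$H{\left(A \right)} = -7$
$\frac{-3292 + 4899}{2849 + H{\left(71 \right)}} = \frac{-3292 + 4899}{2849 - 7} = \frac{1607}{2842}$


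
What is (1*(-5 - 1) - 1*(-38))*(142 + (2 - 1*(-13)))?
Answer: 5024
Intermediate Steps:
(1*(-5 - 1) - 1*(-38))*(142 + (2 - 1*(-13))) = (1*(-6) + 38)*(142 + (2 + 13)) = (-6 + 38)*(142 + 15) = 32*157 = 5024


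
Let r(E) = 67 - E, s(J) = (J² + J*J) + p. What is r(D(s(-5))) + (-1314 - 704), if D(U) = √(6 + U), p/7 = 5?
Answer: -1951 - √91 ≈ -1960.5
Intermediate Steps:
p = 35 (p = 7*5 = 35)
s(J) = 35 + 2*J² (s(J) = (J² + J*J) + 35 = (J² + J²) + 35 = 2*J² + 35 = 35 + 2*J²)
r(D(s(-5))) + (-1314 - 704) = (67 - √(6 + (35 + 2*(-5)²))) + (-1314 - 704) = (67 - √(6 + (35 + 2*25))) - 2018 = (67 - √(6 + (35 + 50))) - 2018 = (67 - √(6 + 85)) - 2018 = (67 - √91) - 2018 = -1951 - √91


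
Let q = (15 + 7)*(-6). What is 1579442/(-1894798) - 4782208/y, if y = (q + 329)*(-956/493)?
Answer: 558366548805421/44606387117 ≈ 12518.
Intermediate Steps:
q = -132 (q = 22*(-6) = -132)
y = -188332/493 (y = (-132 + 329)*(-956/493) = 197*(-956*1/493) = 197*(-956/493) = -188332/493 ≈ -382.01)
1579442/(-1894798) - 4782208/y = 1579442/(-1894798) - 4782208/(-188332/493) = 1579442*(-1/1894798) - 4782208*(-493/188332) = -789721/947399 + 589407136/47083 = 558366548805421/44606387117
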